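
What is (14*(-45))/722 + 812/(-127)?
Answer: -333137/45847 ≈ -7.2663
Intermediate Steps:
(14*(-45))/722 + 812/(-127) = -630*1/722 + 812*(-1/127) = -315/361 - 812/127 = -333137/45847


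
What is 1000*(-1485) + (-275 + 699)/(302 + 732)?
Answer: -767744788/517 ≈ -1.4850e+6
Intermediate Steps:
1000*(-1485) + (-275 + 699)/(302 + 732) = -1485000 + 424/1034 = -1485000 + 424*(1/1034) = -1485000 + 212/517 = -767744788/517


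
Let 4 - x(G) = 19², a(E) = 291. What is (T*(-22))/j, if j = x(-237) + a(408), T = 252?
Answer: 84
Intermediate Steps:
x(G) = -357 (x(G) = 4 - 1*19² = 4 - 1*361 = 4 - 361 = -357)
j = -66 (j = -357 + 291 = -66)
(T*(-22))/j = (252*(-22))/(-66) = -5544*(-1/66) = 84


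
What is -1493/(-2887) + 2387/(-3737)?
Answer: -1311928/10788719 ≈ -0.12160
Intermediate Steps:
-1493/(-2887) + 2387/(-3737) = -1493*(-1/2887) + 2387*(-1/3737) = 1493/2887 - 2387/3737 = -1311928/10788719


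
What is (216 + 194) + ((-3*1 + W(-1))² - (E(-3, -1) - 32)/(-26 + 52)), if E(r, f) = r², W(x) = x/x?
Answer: 10787/26 ≈ 414.88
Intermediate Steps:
W(x) = 1
(216 + 194) + ((-3*1 + W(-1))² - (E(-3, -1) - 32)/(-26 + 52)) = (216 + 194) + ((-3*1 + 1)² - ((-3)² - 32)/(-26 + 52)) = 410 + ((-3 + 1)² - (9 - 32)/26) = 410 + ((-2)² - (-23)/26) = 410 + (4 - 1*(-23/26)) = 410 + (4 + 23/26) = 410 + 127/26 = 10787/26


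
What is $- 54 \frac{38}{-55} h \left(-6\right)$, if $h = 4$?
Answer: $- \frac{49248}{55} \approx -895.42$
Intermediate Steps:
$- 54 \frac{38}{-55} h \left(-6\right) = - 54 \frac{38}{-55} \cdot 4 \left(-6\right) = - 54 \cdot 38 \left(- \frac{1}{55}\right) \left(-24\right) = \left(-54\right) \left(- \frac{38}{55}\right) \left(-24\right) = \frac{2052}{55} \left(-24\right) = - \frac{49248}{55}$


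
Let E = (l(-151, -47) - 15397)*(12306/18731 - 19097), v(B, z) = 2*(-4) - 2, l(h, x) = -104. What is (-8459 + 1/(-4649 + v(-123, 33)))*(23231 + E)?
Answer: -218532842916631219684/87267729 ≈ -2.5042e+12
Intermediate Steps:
v(B, z) = -10 (v(B, z) = -8 - 2 = -10)
E = 5544608509101/18731 (E = (-104 - 15397)*(12306/18731 - 19097) = -15501*(12306*(1/18731) - 19097) = -15501*(12306/18731 - 19097) = -15501*(-357693601/18731) = 5544608509101/18731 ≈ 2.9601e+8)
(-8459 + 1/(-4649 + v(-123, 33)))*(23231 + E) = (-8459 + 1/(-4649 - 10))*(23231 + 5544608509101/18731) = (-8459 + 1/(-4659))*(5545043648962/18731) = (-8459 - 1/4659)*(5545043648962/18731) = -39410482/4659*5545043648962/18731 = -218532842916631219684/87267729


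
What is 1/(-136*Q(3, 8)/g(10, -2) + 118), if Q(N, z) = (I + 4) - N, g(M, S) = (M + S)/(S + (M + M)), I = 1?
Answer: -1/494 ≈ -0.0020243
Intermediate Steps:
g(M, S) = (M + S)/(S + 2*M)
Q(N, z) = 5 - N (Q(N, z) = (1 + 4) - N = 5 - N)
1/(-136*Q(3, 8)/g(10, -2) + 118) = 1/(-136*(5 - 1*3)/((10 - 2)/(-2 + 2*10)) + 118) = 1/(-136*(5 - 3)/(8/(-2 + 20)) + 118) = 1/(-272/(8/18) + 118) = 1/(-272/((1/18)*8) + 118) = 1/(-272/4/9 + 118) = 1/(-272*9/4 + 118) = 1/(-136*9/2 + 118) = 1/(-612 + 118) = 1/(-494) = -1/494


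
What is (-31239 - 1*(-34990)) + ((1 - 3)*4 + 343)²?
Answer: 115976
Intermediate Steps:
(-31239 - 1*(-34990)) + ((1 - 3)*4 + 343)² = (-31239 + 34990) + (-2*4 + 343)² = 3751 + (-8 + 343)² = 3751 + 335² = 3751 + 112225 = 115976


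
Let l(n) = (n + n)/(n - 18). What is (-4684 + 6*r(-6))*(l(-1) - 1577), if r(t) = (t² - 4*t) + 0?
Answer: 129551364/19 ≈ 6.8185e+6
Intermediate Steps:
r(t) = t² - 4*t
l(n) = 2*n/(-18 + n) (l(n) = (2*n)/(-18 + n) = 2*n/(-18 + n))
(-4684 + 6*r(-6))*(l(-1) - 1577) = (-4684 + 6*(-6*(-4 - 6)))*(2*(-1)/(-18 - 1) - 1577) = (-4684 + 6*(-6*(-10)))*(2*(-1)/(-19) - 1577) = (-4684 + 6*60)*(2*(-1)*(-1/19) - 1577) = (-4684 + 360)*(2/19 - 1577) = -4324*(-29961/19) = 129551364/19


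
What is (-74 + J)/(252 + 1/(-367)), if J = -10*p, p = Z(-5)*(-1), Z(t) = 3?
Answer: -16148/92483 ≈ -0.17461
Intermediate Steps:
p = -3 (p = 3*(-1) = -3)
J = 30 (J = -10*(-3) = 30)
(-74 + J)/(252 + 1/(-367)) = (-74 + 30)/(252 + 1/(-367)) = -44/(252 - 1/367) = -44/92483/367 = -44*367/92483 = -16148/92483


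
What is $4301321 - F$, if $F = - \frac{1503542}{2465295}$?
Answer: $\frac{23936854759}{5565} \approx 4.3013 \cdot 10^{6}$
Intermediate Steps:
$F = - \frac{3394}{5565}$ ($F = \left(-1503542\right) \frac{1}{2465295} = - \frac{3394}{5565} \approx -0.60988$)
$4301321 - F = 4301321 - - \frac{3394}{5565} = 4301321 + \frac{3394}{5565} = \frac{23936854759}{5565}$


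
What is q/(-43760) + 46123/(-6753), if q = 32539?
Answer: -2238078347/295511280 ≈ -7.5736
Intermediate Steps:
q/(-43760) + 46123/(-6753) = 32539/(-43760) + 46123/(-6753) = 32539*(-1/43760) + 46123*(-1/6753) = -32539/43760 - 46123/6753 = -2238078347/295511280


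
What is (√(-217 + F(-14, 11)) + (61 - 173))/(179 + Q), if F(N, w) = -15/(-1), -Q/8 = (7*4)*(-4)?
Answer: -112/1075 + I*√202/1075 ≈ -0.10419 + 0.013221*I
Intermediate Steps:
Q = 896 (Q = -8*7*4*(-4) = -224*(-4) = -8*(-112) = 896)
F(N, w) = 15 (F(N, w) = -15*(-1) = 15)
(√(-217 + F(-14, 11)) + (61 - 173))/(179 + Q) = (√(-217 + 15) + (61 - 173))/(179 + 896) = (√(-202) - 112)/1075 = (I*√202 - 112)*(1/1075) = (-112 + I*√202)*(1/1075) = -112/1075 + I*√202/1075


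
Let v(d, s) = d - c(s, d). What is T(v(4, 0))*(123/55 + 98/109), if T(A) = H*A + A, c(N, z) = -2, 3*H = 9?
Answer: 451128/5995 ≈ 75.251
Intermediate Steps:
H = 3 (H = (⅓)*9 = 3)
v(d, s) = 2 + d (v(d, s) = d - 1*(-2) = d + 2 = 2 + d)
T(A) = 4*A (T(A) = 3*A + A = 4*A)
T(v(4, 0))*(123/55 + 98/109) = (4*(2 + 4))*(123/55 + 98/109) = (4*6)*(123*(1/55) + 98*(1/109)) = 24*(123/55 + 98/109) = 24*(18797/5995) = 451128/5995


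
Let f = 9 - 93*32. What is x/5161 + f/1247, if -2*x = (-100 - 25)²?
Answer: -1165343/299338 ≈ -3.8931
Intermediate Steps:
x = -15625/2 (x = -(-100 - 25)²/2 = -½*(-125)² = -½*15625 = -15625/2 ≈ -7812.5)
f = -2967 (f = 9 - 2976 = -2967)
x/5161 + f/1247 = -15625/2/5161 - 2967/1247 = -15625/2*1/5161 - 2967*1/1247 = -15625/10322 - 69/29 = -1165343/299338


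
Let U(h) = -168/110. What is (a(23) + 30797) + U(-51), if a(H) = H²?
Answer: 1722846/55 ≈ 31324.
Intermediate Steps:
U(h) = -84/55 (U(h) = -168*1/110 = -84/55)
(a(23) + 30797) + U(-51) = (23² + 30797) - 84/55 = (529 + 30797) - 84/55 = 31326 - 84/55 = 1722846/55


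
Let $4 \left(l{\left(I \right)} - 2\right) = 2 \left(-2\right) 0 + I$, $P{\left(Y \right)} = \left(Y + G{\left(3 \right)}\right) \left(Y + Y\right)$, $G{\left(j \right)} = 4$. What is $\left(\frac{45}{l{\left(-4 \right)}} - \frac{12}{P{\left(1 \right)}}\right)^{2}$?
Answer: $\frac{47961}{25} \approx 1918.4$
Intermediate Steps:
$P{\left(Y \right)} = 2 Y \left(4 + Y\right)$ ($P{\left(Y \right)} = \left(Y + 4\right) \left(Y + Y\right) = \left(4 + Y\right) 2 Y = 2 Y \left(4 + Y\right)$)
$l{\left(I \right)} = 2 + \frac{I}{4}$ ($l{\left(I \right)} = 2 + \frac{2 \left(-2\right) 0 + I}{4} = 2 + \frac{\left(-4\right) 0 + I}{4} = 2 + \frac{0 + I}{4} = 2 + \frac{I}{4}$)
$\left(\frac{45}{l{\left(-4 \right)}} - \frac{12}{P{\left(1 \right)}}\right)^{2} = \left(\frac{45}{2 + \frac{1}{4} \left(-4\right)} - \frac{12}{2 \cdot 1 \left(4 + 1\right)}\right)^{2} = \left(\frac{45}{2 - 1} - \frac{12}{2 \cdot 1 \cdot 5}\right)^{2} = \left(\frac{45}{1} - \frac{12}{10}\right)^{2} = \left(45 \cdot 1 - \frac{6}{5}\right)^{2} = \left(45 - \frac{6}{5}\right)^{2} = \left(\frac{219}{5}\right)^{2} = \frac{47961}{25}$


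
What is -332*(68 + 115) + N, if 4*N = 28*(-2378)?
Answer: -77402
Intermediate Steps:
N = -16646 (N = (28*(-2378))/4 = (¼)*(-66584) = -16646)
-332*(68 + 115) + N = -332*(68 + 115) - 16646 = -332*183 - 16646 = -60756 - 16646 = -77402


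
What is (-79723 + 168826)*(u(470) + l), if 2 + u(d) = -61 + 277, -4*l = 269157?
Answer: -23906424003/4 ≈ -5.9766e+9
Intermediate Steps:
l = -269157/4 (l = -1/4*269157 = -269157/4 ≈ -67289.)
u(d) = 214 (u(d) = -2 + (-61 + 277) = -2 + 216 = 214)
(-79723 + 168826)*(u(470) + l) = (-79723 + 168826)*(214 - 269157/4) = 89103*(-268301/4) = -23906424003/4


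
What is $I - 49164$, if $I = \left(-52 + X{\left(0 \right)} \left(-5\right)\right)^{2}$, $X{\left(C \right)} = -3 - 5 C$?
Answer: $-47795$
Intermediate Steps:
$X{\left(C \right)} = -3 - 5 C$
$I = 1369$ ($I = \left(-52 + \left(-3 - 0\right) \left(-5\right)\right)^{2} = \left(-52 + \left(-3 + 0\right) \left(-5\right)\right)^{2} = \left(-52 - -15\right)^{2} = \left(-52 + 15\right)^{2} = \left(-37\right)^{2} = 1369$)
$I - 49164 = 1369 - 49164 = -47795$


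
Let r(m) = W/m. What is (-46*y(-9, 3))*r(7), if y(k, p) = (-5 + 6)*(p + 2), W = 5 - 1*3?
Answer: -460/7 ≈ -65.714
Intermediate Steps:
W = 2 (W = 5 - 3 = 2)
y(k, p) = 2 + p (y(k, p) = 1*(2 + p) = 2 + p)
r(m) = 2/m
(-46*y(-9, 3))*r(7) = (-46*(2 + 3))*(2/7) = (-46*5)*(2*(⅐)) = -230*2/7 = -460/7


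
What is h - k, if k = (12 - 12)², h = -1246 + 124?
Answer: -1122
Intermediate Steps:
h = -1122
k = 0 (k = 0² = 0)
h - k = -1122 - 1*0 = -1122 + 0 = -1122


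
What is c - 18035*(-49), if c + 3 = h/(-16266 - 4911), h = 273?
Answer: 479855609/543 ≈ 8.8371e+5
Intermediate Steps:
c = -1636/543 (c = -3 + 273/(-16266 - 4911) = -3 + 273/(-21177) = -3 + 273*(-1/21177) = -3 - 7/543 = -1636/543 ≈ -3.0129)
c - 18035*(-49) = -1636/543 - 18035*(-49) = -1636/543 + 883715 = 479855609/543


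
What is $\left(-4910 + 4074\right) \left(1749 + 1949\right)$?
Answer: $-3091528$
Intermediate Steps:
$\left(-4910 + 4074\right) \left(1749 + 1949\right) = \left(-836\right) 3698 = -3091528$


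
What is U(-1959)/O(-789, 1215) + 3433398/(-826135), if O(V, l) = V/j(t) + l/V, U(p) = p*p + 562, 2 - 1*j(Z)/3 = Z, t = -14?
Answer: -13343435887552742/62496286615 ≈ -2.1351e+5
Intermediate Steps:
j(Z) = 6 - 3*Z
U(p) = 562 + p² (U(p) = p² + 562 = 562 + p²)
O(V, l) = V/48 + l/V (O(V, l) = V/(6 - 3*(-14)) + l/V = V/(6 + 42) + l/V = V/48 + l/V)
U(-1959)/O(-789, 1215) + 3433398/(-826135) = (562 + (-1959)²)/((1/48)*(-789) + 1215/(-789)) + 3433398/(-826135) = (562 + 3837681)/(-263/16 + 1215*(-1/789)) + 3433398*(-1/826135) = 3838243/(-263/16 - 405/263) - 3433398/826135 = 3838243/(-75649/4208) - 3433398/826135 = 3838243*(-4208/75649) - 3433398/826135 = -16151326544/75649 - 3433398/826135 = -13343435887552742/62496286615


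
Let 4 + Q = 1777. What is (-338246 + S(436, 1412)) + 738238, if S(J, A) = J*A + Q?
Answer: 1017397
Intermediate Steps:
Q = 1773 (Q = -4 + 1777 = 1773)
S(J, A) = 1773 + A*J (S(J, A) = J*A + 1773 = A*J + 1773 = 1773 + A*J)
(-338246 + S(436, 1412)) + 738238 = (-338246 + (1773 + 1412*436)) + 738238 = (-338246 + (1773 + 615632)) + 738238 = (-338246 + 617405) + 738238 = 279159 + 738238 = 1017397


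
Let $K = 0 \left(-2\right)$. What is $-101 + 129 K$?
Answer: $-101$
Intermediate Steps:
$K = 0$
$-101 + 129 K = -101 + 129 \cdot 0 = -101 + 0 = -101$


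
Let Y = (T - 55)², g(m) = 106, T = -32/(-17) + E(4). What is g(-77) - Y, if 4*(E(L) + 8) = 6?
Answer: -3986193/1156 ≈ -3448.3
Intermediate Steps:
E(L) = -13/2 (E(L) = -8 + (¼)*6 = -8 + 3/2 = -13/2)
T = -157/34 (T = -32/(-17) - 13/2 = -32*(-1/17) - 13/2 = 32/17 - 13/2 = -157/34 ≈ -4.6176)
Y = 4108729/1156 (Y = (-157/34 - 55)² = (-2027/34)² = 4108729/1156 ≈ 3554.3)
g(-77) - Y = 106 - 1*4108729/1156 = 106 - 4108729/1156 = -3986193/1156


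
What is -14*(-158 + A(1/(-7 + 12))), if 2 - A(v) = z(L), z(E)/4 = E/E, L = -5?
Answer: 2240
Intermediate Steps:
z(E) = 4 (z(E) = 4*(E/E) = 4*1 = 4)
A(v) = -2 (A(v) = 2 - 1*4 = 2 - 4 = -2)
-14*(-158 + A(1/(-7 + 12))) = -14*(-158 - 2) = -14*(-160) = 2240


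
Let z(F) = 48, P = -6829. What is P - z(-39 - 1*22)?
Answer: -6877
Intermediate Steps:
P - z(-39 - 1*22) = -6829 - 1*48 = -6829 - 48 = -6877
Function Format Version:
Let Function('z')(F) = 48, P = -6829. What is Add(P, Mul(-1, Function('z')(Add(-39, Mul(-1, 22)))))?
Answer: -6877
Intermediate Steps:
Add(P, Mul(-1, Function('z')(Add(-39, Mul(-1, 22))))) = Add(-6829, Mul(-1, 48)) = Add(-6829, -48) = -6877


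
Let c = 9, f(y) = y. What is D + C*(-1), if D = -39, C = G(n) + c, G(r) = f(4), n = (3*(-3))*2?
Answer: -52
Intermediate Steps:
n = -18 (n = -9*2 = -18)
G(r) = 4
C = 13 (C = 4 + 9 = 13)
D + C*(-1) = -39 + 13*(-1) = -39 - 13 = -52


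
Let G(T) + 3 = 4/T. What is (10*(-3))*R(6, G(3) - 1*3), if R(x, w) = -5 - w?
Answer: 10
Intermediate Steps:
G(T) = -3 + 4/T
(10*(-3))*R(6, G(3) - 1*3) = (10*(-3))*(-5 - ((-3 + 4/3) - 1*3)) = -30*(-5 - ((-3 + 4*(⅓)) - 3)) = -30*(-5 - ((-3 + 4/3) - 3)) = -30*(-5 - (-5/3 - 3)) = -30*(-5 - 1*(-14/3)) = -30*(-5 + 14/3) = -30*(-⅓) = 10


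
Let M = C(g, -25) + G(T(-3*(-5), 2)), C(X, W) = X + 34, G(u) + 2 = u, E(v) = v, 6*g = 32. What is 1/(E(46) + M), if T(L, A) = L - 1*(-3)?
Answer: 3/304 ≈ 0.0098684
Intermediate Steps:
g = 16/3 (g = (⅙)*32 = 16/3 ≈ 5.3333)
T(L, A) = 3 + L (T(L, A) = L + 3 = 3 + L)
G(u) = -2 + u
C(X, W) = 34 + X
M = 166/3 (M = (34 + 16/3) + (-2 + (3 - 3*(-5))) = 118/3 + (-2 + (3 + 15)) = 118/3 + (-2 + 18) = 118/3 + 16 = 166/3 ≈ 55.333)
1/(E(46) + M) = 1/(46 + 166/3) = 1/(304/3) = 3/304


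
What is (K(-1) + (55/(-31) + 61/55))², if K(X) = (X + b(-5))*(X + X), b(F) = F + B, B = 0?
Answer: 373494276/2907025 ≈ 128.48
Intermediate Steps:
b(F) = F (b(F) = F + 0 = F)
K(X) = 2*X*(-5 + X) (K(X) = (X - 5)*(X + X) = (-5 + X)*(2*X) = 2*X*(-5 + X))
(K(-1) + (55/(-31) + 61/55))² = (2*(-1)*(-5 - 1) + (55/(-31) + 61/55))² = (2*(-1)*(-6) + (55*(-1/31) + 61*(1/55)))² = (12 + (-55/31 + 61/55))² = (12 - 1134/1705)² = (19326/1705)² = 373494276/2907025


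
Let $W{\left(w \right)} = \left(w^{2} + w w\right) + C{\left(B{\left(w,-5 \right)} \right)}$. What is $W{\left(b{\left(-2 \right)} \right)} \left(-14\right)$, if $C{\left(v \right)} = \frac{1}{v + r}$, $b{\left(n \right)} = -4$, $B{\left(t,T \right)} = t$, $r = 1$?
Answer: $- \frac{1330}{3} \approx -443.33$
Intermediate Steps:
$C{\left(v \right)} = \frac{1}{1 + v}$ ($C{\left(v \right)} = \frac{1}{v + 1} = \frac{1}{1 + v}$)
$W{\left(w \right)} = \frac{1}{1 + w} + 2 w^{2}$ ($W{\left(w \right)} = \left(w^{2} + w w\right) + \frac{1}{1 + w} = \left(w^{2} + w^{2}\right) + \frac{1}{1 + w} = 2 w^{2} + \frac{1}{1 + w} = \frac{1}{1 + w} + 2 w^{2}$)
$W{\left(b{\left(-2 \right)} \right)} \left(-14\right) = \frac{1 + 2 \left(-4\right)^{2} \left(1 - 4\right)}{1 - 4} \left(-14\right) = \frac{1 + 2 \cdot 16 \left(-3\right)}{-3} \left(-14\right) = - \frac{1 - 96}{3} \left(-14\right) = \left(- \frac{1}{3}\right) \left(-95\right) \left(-14\right) = \frac{95}{3} \left(-14\right) = - \frac{1330}{3}$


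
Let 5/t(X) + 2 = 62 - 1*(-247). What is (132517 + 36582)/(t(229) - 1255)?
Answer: -7416199/55040 ≈ -134.74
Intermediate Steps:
t(X) = 5/307 (t(X) = 5/(-2 + (62 - 1*(-247))) = 5/(-2 + (62 + 247)) = 5/(-2 + 309) = 5/307)
(132517 + 36582)/(t(229) - 1255) = (132517 + 36582)/(5/307 - 1255) = 169099/(-385280/307) = 169099*(-307/385280) = -7416199/55040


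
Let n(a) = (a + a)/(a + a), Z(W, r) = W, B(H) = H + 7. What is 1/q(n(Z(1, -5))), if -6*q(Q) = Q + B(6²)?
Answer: -3/22 ≈ -0.13636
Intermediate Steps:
B(H) = 7 + H
n(a) = 1 (n(a) = (2*a)/((2*a)) = (2*a)*(1/(2*a)) = 1)
q(Q) = -43/6 - Q/6 (q(Q) = -(Q + (7 + 6²))/6 = -(Q + (7 + 36))/6 = -(Q + 43)/6 = -(43 + Q)/6 = -43/6 - Q/6)
1/q(n(Z(1, -5))) = 1/(-43/6 - ⅙*1) = 1/(-43/6 - ⅙) = 1/(-22/3) = -3/22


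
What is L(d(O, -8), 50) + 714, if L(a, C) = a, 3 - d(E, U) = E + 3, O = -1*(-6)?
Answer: 708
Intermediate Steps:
O = 6
d(E, U) = -E (d(E, U) = 3 - (E + 3) = 3 - (3 + E) = 3 + (-3 - E) = -E)
L(d(O, -8), 50) + 714 = -1*6 + 714 = -6 + 714 = 708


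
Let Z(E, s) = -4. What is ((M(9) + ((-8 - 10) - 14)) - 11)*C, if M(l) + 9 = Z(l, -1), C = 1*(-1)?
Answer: 56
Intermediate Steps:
C = -1
M(l) = -13 (M(l) = -9 - 4 = -13)
((M(9) + ((-8 - 10) - 14)) - 11)*C = ((-13 + ((-8 - 10) - 14)) - 11)*(-1) = ((-13 + (-18 - 14)) - 11)*(-1) = ((-13 - 32) - 11)*(-1) = (-45 - 11)*(-1) = -56*(-1) = 56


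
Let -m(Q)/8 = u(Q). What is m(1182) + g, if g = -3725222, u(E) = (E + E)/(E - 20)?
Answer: -2164363438/581 ≈ -3.7252e+6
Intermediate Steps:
u(E) = 2*E/(-20 + E) (u(E) = (2*E)/(-20 + E) = 2*E/(-20 + E))
m(Q) = -16*Q/(-20 + Q)
m(1182) + g = -16*1182/(-20 + 1182) - 3725222 = -16*1182/1162 - 3725222 = -16*1182*1/1162 - 3725222 = -9456/581 - 3725222 = -2164363438/581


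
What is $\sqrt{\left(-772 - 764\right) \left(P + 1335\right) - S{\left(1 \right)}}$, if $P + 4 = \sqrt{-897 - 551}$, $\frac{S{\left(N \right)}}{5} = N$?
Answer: $\sqrt{-2044421 - 3072 i \sqrt{362}} \approx 20.44 - 1430.0 i$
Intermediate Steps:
$S{\left(N \right)} = 5 N$
$P = -4 + 2 i \sqrt{362}$ ($P = -4 + \sqrt{-897 - 551} = -4 + \sqrt{-1448} = -4 + 2 i \sqrt{362} \approx -4.0 + 38.053 i$)
$\sqrt{\left(-772 - 764\right) \left(P + 1335\right) - S{\left(1 \right)}} = \sqrt{\left(-772 - 764\right) \left(\left(-4 + 2 i \sqrt{362}\right) + 1335\right) - 5 \cdot 1} = \sqrt{- 1536 \left(1331 + 2 i \sqrt{362}\right) - 5} = \sqrt{\left(-2044416 - 3072 i \sqrt{362}\right) - 5} = \sqrt{-2044421 - 3072 i \sqrt{362}}$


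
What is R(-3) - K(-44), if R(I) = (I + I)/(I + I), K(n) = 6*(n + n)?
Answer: 529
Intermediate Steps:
K(n) = 12*n (K(n) = 6*(2*n) = 12*n)
R(I) = 1 (R(I) = (2*I)/((2*I)) = (2*I)*(1/(2*I)) = 1)
R(-3) - K(-44) = 1 - 12*(-44) = 1 - 1*(-528) = 1 + 528 = 529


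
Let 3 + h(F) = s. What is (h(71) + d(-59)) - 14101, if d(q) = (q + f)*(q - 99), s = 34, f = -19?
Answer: -1746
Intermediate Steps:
h(F) = 31 (h(F) = -3 + 34 = 31)
d(q) = (-99 + q)*(-19 + q) (d(q) = (q - 19)*(q - 99) = (-19 + q)*(-99 + q) = (-99 + q)*(-19 + q))
(h(71) + d(-59)) - 14101 = (31 + (1881 + (-59)² - 118*(-59))) - 14101 = (31 + (1881 + 3481 + 6962)) - 14101 = (31 + 12324) - 14101 = 12355 - 14101 = -1746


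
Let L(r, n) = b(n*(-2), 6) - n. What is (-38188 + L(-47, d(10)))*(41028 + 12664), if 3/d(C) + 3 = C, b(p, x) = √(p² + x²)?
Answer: -14352891748/7 + 1610760*√2/7 ≈ -2.0501e+9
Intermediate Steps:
d(C) = 3/(-3 + C)
L(r, n) = √(36 + 4*n²) - n (L(r, n) = √((n*(-2))² + 6²) - n = √((-2*n)² + 36) - n = √(4*n² + 36) - n = √(36 + 4*n²) - n)
(-38188 + L(-47, d(10)))*(41028 + 12664) = (-38188 + (-3/(-3 + 10) + 2*√(9 + (3/(-3 + 10))²)))*(41028 + 12664) = (-38188 + (-3/7 + 2*√(9 + (3/7)²)))*53692 = (-38188 + (-3/7 + 2*√(9 + (3*(⅐))²)))*53692 = (-38188 + (-1*3/7 + 2*√(9 + (3/7)²)))*53692 = (-38188 + (-3/7 + 2*√(9 + 9/49)))*53692 = (-38188 + (-3/7 + 2*√(450/49)))*53692 = (-38188 + (-3/7 + 2*(15*√2/7)))*53692 = (-38188 + (-3/7 + 30*√2/7))*53692 = (-267319/7 + 30*√2/7)*53692 = -14352891748/7 + 1610760*√2/7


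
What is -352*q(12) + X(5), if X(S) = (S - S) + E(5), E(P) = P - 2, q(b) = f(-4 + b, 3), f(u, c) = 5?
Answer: -1757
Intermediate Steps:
q(b) = 5
E(P) = -2 + P
X(S) = 3 (X(S) = (S - S) + (-2 + 5) = 0 + 3 = 3)
-352*q(12) + X(5) = -352*5 + 3 = -1760 + 3 = -1757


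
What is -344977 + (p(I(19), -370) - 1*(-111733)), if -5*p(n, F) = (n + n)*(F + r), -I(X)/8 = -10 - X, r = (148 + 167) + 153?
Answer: -1211692/5 ≈ -2.4234e+5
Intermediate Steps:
r = 468 (r = 315 + 153 = 468)
I(X) = 80 + 8*X (I(X) = -8*(-10 - X) = 80 + 8*X)
p(n, F) = -2*n*(468 + F)/5 (p(n, F) = -(n + n)*(F + 468)/5 = -2*n*(468 + F)/5)
-344977 + (p(I(19), -370) - 1*(-111733)) = -344977 + (-2*(80 + 8*19)*(468 - 370)/5 - 1*(-111733)) = -344977 + (-⅖*(80 + 152)*98 + 111733) = -344977 + (-⅖*232*98 + 111733) = -344977 + (-45472/5 + 111733) = -344977 + 513193/5 = -1211692/5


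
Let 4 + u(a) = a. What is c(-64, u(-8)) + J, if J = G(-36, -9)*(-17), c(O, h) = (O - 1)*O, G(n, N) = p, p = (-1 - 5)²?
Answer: 3548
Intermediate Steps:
u(a) = -4 + a
p = 36 (p = (-6)² = 36)
G(n, N) = 36
c(O, h) = O*(-1 + O) (c(O, h) = (-1 + O)*O = O*(-1 + O))
J = -612 (J = 36*(-17) = -612)
c(-64, u(-8)) + J = -64*(-1 - 64) - 612 = -64*(-65) - 612 = 4160 - 612 = 3548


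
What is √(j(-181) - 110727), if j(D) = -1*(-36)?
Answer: 21*I*√251 ≈ 332.7*I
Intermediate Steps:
j(D) = 36
√(j(-181) - 110727) = √(36 - 110727) = √(-110691) = 21*I*√251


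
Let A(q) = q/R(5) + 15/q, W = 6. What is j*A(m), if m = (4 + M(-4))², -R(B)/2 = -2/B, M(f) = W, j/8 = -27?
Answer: -135162/5 ≈ -27032.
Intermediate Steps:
j = -216 (j = 8*(-27) = -216)
M(f) = 6
R(B) = 4/B (R(B) = -(-4)/B = 4/B)
m = 100 (m = (4 + 6)² = 10² = 100)
A(q) = 15/q + 5*q/4 (A(q) = q/((4/5)) + 15/q = q/((4*(⅕))) + 15/q = q/(⅘) + 15/q = q*(5/4) + 15/q = 5*q/4 + 15/q = 15/q + 5*q/4)
j*A(m) = -216*(15/100 + (5/4)*100) = -216*(15*(1/100) + 125) = -216*(3/20 + 125) = -216*2503/20 = -135162/5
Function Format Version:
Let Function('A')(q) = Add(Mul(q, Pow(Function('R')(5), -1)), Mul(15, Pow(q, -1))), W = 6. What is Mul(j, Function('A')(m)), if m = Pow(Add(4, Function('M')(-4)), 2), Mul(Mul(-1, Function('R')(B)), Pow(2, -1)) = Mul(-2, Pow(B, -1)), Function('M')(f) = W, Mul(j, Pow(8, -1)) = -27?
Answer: Rational(-135162, 5) ≈ -27032.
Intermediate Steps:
j = -216 (j = Mul(8, -27) = -216)
Function('M')(f) = 6
Function('R')(B) = Mul(4, Pow(B, -1)) (Function('R')(B) = Mul(-2, Mul(-2, Pow(B, -1))) = Mul(4, Pow(B, -1)))
m = 100 (m = Pow(Add(4, 6), 2) = Pow(10, 2) = 100)
Function('A')(q) = Add(Mul(15, Pow(q, -1)), Mul(Rational(5, 4), q)) (Function('A')(q) = Add(Mul(q, Pow(Mul(4, Pow(5, -1)), -1)), Mul(15, Pow(q, -1))) = Add(Mul(q, Pow(Mul(4, Rational(1, 5)), -1)), Mul(15, Pow(q, -1))) = Add(Mul(q, Pow(Rational(4, 5), -1)), Mul(15, Pow(q, -1))) = Add(Mul(q, Rational(5, 4)), Mul(15, Pow(q, -1))) = Add(Mul(Rational(5, 4), q), Mul(15, Pow(q, -1))) = Add(Mul(15, Pow(q, -1)), Mul(Rational(5, 4), q)))
Mul(j, Function('A')(m)) = Mul(-216, Add(Mul(15, Pow(100, -1)), Mul(Rational(5, 4), 100))) = Mul(-216, Add(Mul(15, Rational(1, 100)), 125)) = Mul(-216, Add(Rational(3, 20), 125)) = Mul(-216, Rational(2503, 20)) = Rational(-135162, 5)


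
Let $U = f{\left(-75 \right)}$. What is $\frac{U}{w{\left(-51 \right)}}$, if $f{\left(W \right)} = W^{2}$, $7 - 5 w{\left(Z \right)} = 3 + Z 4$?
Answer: $\frac{28125}{208} \approx 135.22$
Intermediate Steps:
$w{\left(Z \right)} = \frac{4}{5} - \frac{4 Z}{5}$ ($w{\left(Z \right)} = \frac{7}{5} - \frac{3 + Z 4}{5} = \frac{7}{5} - \frac{3 + 4 Z}{5} = \frac{7}{5} - \left(\frac{3}{5} + \frac{4 Z}{5}\right) = \frac{4}{5} - \frac{4 Z}{5}$)
$U = 5625$ ($U = \left(-75\right)^{2} = 5625$)
$\frac{U}{w{\left(-51 \right)}} = \frac{5625}{\frac{4}{5} - - \frac{204}{5}} = \frac{5625}{\frac{4}{5} + \frac{204}{5}} = \frac{5625}{\frac{208}{5}} = 5625 \cdot \frac{5}{208} = \frac{28125}{208}$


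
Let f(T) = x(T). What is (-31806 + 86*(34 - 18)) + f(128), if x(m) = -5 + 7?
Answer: -30428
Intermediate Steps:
x(m) = 2
f(T) = 2
(-31806 + 86*(34 - 18)) + f(128) = (-31806 + 86*(34 - 18)) + 2 = (-31806 + 86*16) + 2 = (-31806 + 1376) + 2 = -30430 + 2 = -30428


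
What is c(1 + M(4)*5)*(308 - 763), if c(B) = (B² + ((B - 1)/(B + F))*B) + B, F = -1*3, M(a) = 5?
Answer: -7642180/23 ≈ -3.3227e+5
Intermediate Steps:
F = -3
c(B) = B + B² + B*(-1 + B)/(-3 + B) (c(B) = (B² + ((B - 1)/(B - 3))*B) + B = (B² + ((-1 + B)/(-3 + B))*B) + B = (B² + B*(-1 + B)/(-3 + B)) + B = B + B² + B*(-1 + B)/(-3 + B))
c(1 + M(4)*5)*(308 - 763) = ((1 + 5*5)*(-4 + (1 + 5*5)² - (1 + 5*5))/(-3 + (1 + 5*5)))*(308 - 763) = ((1 + 25)*(-4 + (1 + 25)² - (1 + 25))/(-3 + (1 + 25)))*(-455) = (26*(-4 + 26² - 1*26)/(-3 + 26))*(-455) = (26*(-4 + 676 - 26)/23)*(-455) = (26*(1/23)*646)*(-455) = (16796/23)*(-455) = -7642180/23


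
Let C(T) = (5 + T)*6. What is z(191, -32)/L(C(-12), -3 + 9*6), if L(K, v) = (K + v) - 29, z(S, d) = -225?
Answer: 45/4 ≈ 11.250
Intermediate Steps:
C(T) = 30 + 6*T
L(K, v) = -29 + K + v
z(191, -32)/L(C(-12), -3 + 9*6) = -225/(-29 + (30 + 6*(-12)) + (-3 + 9*6)) = -225/(-29 + (30 - 72) + (-3 + 54)) = -225/(-29 - 42 + 51) = -225/(-20) = -225*(-1/20) = 45/4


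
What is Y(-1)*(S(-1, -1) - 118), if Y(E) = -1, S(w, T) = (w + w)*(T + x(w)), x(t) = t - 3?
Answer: 108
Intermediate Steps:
x(t) = -3 + t
S(w, T) = 2*w*(-3 + T + w) (S(w, T) = (w + w)*(T + (-3 + w)) = (2*w)*(-3 + T + w) = 2*w*(-3 + T + w))
Y(-1)*(S(-1, -1) - 118) = -(2*(-1)*(-3 - 1 - 1) - 118) = -(2*(-1)*(-5) - 118) = -(10 - 118) = -1*(-108) = 108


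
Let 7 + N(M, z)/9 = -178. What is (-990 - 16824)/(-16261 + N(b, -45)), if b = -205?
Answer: 8907/8963 ≈ 0.99375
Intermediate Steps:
N(M, z) = -1665 (N(M, z) = -63 + 9*(-178) = -63 - 1602 = -1665)
(-990 - 16824)/(-16261 + N(b, -45)) = (-990 - 16824)/(-16261 - 1665) = -17814/(-17926) = -17814*(-1/17926) = 8907/8963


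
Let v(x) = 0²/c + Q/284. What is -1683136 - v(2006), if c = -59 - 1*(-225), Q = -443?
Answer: -478010181/284 ≈ -1.6831e+6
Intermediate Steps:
c = 166 (c = -59 + 225 = 166)
v(x) = -443/284 (v(x) = 0²/166 - 443/284 = 0*(1/166) - 443*1/284 = 0 - 443/284 = -443/284)
-1683136 - v(2006) = -1683136 - 1*(-443/284) = -1683136 + 443/284 = -478010181/284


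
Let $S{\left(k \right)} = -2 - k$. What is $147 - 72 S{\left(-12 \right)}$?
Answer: $-573$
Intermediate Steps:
$147 - 72 S{\left(-12 \right)} = 147 - 72 \left(-2 - -12\right) = 147 - 72 \left(-2 + 12\right) = 147 - 720 = -573$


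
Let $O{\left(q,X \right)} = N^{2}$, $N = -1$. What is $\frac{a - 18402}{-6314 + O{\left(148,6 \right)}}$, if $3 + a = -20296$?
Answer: $\frac{38701}{6313} \approx 6.1304$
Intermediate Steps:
$a = -20299$ ($a = -3 - 20296 = -20299$)
$O{\left(q,X \right)} = 1$ ($O{\left(q,X \right)} = \left(-1\right)^{2} = 1$)
$\frac{a - 18402}{-6314 + O{\left(148,6 \right)}} = \frac{-20299 - 18402}{-6314 + 1} = - \frac{38701}{-6313} = \left(-38701\right) \left(- \frac{1}{6313}\right) = \frac{38701}{6313}$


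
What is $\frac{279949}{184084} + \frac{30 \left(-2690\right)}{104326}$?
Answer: $\frac{7175190287}{9602373692} \approx 0.74723$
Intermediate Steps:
$\frac{279949}{184084} + \frac{30 \left(-2690\right)}{104326} = 279949 \cdot \frac{1}{184084} - \frac{40350}{52163} = \frac{279949}{184084} - \frac{40350}{52163} = \frac{7175190287}{9602373692}$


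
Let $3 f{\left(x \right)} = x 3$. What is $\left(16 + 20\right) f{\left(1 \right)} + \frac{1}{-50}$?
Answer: $\frac{1799}{50} \approx 35.98$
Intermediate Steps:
$f{\left(x \right)} = x$ ($f{\left(x \right)} = \frac{x 3}{3} = \frac{3 x}{3} = x$)
$\left(16 + 20\right) f{\left(1 \right)} + \frac{1}{-50} = \left(16 + 20\right) 1 + \frac{1}{-50} = 36 \cdot 1 - \frac{1}{50} = 36 - \frac{1}{50} = \frac{1799}{50}$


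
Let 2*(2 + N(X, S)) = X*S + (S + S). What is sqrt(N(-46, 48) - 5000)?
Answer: I*sqrt(6058) ≈ 77.833*I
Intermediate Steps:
N(X, S) = -2 + S + S*X/2 (N(X, S) = -2 + (X*S + (S + S))/2 = -2 + (S*X + 2*S)/2 = -2 + (2*S + S*X)/2 = -2 + (S + S*X/2) = -2 + S + S*X/2)
sqrt(N(-46, 48) - 5000) = sqrt((-2 + 48 + (1/2)*48*(-46)) - 5000) = sqrt((-2 + 48 - 1104) - 5000) = sqrt(-1058 - 5000) = sqrt(-6058) = I*sqrt(6058)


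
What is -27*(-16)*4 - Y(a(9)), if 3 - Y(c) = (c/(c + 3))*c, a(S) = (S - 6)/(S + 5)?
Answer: 120751/70 ≈ 1725.0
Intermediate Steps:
a(S) = (-6 + S)/(5 + S)
Y(c) = 3 - c²/(3 + c) (Y(c) = 3 - c/(c + 3)*c = 3 - c/(3 + c)*c = 3 - c²/(3 + c))
-27*(-16)*4 - Y(a(9)) = -27*(-16)*4 - (9 - ((-6 + 9)/(5 + 9))² + 3*((-6 + 9)/(5 + 9)))/(3 + (-6 + 9)/(5 + 9)) = 432*4 - (9 - (3/14)² + 3*(3/14))/(3 + 3/14) = 1728 - (9 - ((1/14)*3)² + 3*((1/14)*3))/(3 + (1/14)*3) = 1728 - (9 - (3/14)² + 3*(3/14))/(3 + 3/14) = 1728 - (9 - 1*9/196 + 9/14)/45/14 = 1728 - 14*(9 - 9/196 + 9/14)/45 = 1728 - 14*1881/(45*196) = 1728 - 1*209/70 = 1728 - 209/70 = 120751/70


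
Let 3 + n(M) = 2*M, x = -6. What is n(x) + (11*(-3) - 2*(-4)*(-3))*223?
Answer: -12726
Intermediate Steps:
n(M) = -3 + 2*M
n(x) + (11*(-3) - 2*(-4)*(-3))*223 = (-3 + 2*(-6)) + (11*(-3) - 2*(-4)*(-3))*223 = (-3 - 12) + (-33 + 8*(-3))*223 = -15 + (-33 - 24)*223 = -15 - 57*223 = -15 - 12711 = -12726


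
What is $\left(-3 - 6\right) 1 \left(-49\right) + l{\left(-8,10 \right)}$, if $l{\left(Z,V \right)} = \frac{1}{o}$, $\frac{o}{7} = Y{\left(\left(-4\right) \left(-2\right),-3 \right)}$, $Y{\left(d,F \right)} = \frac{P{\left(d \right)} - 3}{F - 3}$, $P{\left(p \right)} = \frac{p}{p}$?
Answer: $\frac{3090}{7} \approx 441.43$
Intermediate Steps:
$P{\left(p \right)} = 1$
$Y{\left(d,F \right)} = - \frac{2}{-3 + F}$ ($Y{\left(d,F \right)} = \frac{1 - 3}{F - 3} = - \frac{2}{-3 + F}$)
$o = \frac{7}{3}$ ($o = 7 \left(- \frac{2}{-3 - 3}\right) = 7 \left(- \frac{2}{-6}\right) = 7 \left(\left(-2\right) \left(- \frac{1}{6}\right)\right) = 7 \cdot \frac{1}{3} = \frac{7}{3} \approx 2.3333$)
$l{\left(Z,V \right)} = \frac{3}{7}$ ($l{\left(Z,V \right)} = \frac{1}{\frac{7}{3}} = \frac{3}{7}$)
$\left(-3 - 6\right) 1 \left(-49\right) + l{\left(-8,10 \right)} = \left(-3 - 6\right) 1 \left(-49\right) + \frac{3}{7} = \left(-9\right) 1 \left(-49\right) + \frac{3}{7} = \left(-9\right) \left(-49\right) + \frac{3}{7} = 441 + \frac{3}{7} = \frac{3090}{7}$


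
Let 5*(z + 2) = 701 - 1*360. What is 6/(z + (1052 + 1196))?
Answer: 10/3857 ≈ 0.0025927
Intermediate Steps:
z = 331/5 (z = -2 + (701 - 1*360)/5 = -2 + (701 - 360)/5 = -2 + (⅕)*341 = -2 + 341/5 = 331/5 ≈ 66.200)
6/(z + (1052 + 1196)) = 6/(331/5 + (1052 + 1196)) = 6/(331/5 + 2248) = 6/(11571/5) = 6*(5/11571) = 10/3857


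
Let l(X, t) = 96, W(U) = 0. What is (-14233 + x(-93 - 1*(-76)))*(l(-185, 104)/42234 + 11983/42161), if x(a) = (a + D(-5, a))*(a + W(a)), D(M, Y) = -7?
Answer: -167920253175/42395897 ≈ -3960.8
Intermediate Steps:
x(a) = a*(-7 + a) (x(a) = (a - 7)*(a + 0) = (-7 + a)*a = a*(-7 + a))
(-14233 + x(-93 - 1*(-76)))*(l(-185, 104)/42234 + 11983/42161) = (-14233 + (-93 - 1*(-76))*(-7 + (-93 - 1*(-76))))*(96/42234 + 11983/42161) = (-14233 + (-93 + 76)*(-7 + (-93 + 76)))*(96*(1/42234) + 11983*(1/42161)) = (-14233 - 17*(-7 - 17))*(16/7039 + 11983/42161) = (-14233 - 17*(-24))*(85022913/296771279) = (-14233 + 408)*(85022913/296771279) = -13825*85022913/296771279 = -167920253175/42395897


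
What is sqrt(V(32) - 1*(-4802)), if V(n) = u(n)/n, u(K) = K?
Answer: sqrt(4803) ≈ 69.304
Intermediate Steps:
V(n) = 1 (V(n) = n/n = 1)
sqrt(V(32) - 1*(-4802)) = sqrt(1 - 1*(-4802)) = sqrt(1 + 4802) = sqrt(4803)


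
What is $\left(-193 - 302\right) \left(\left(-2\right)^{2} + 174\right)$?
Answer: $-88110$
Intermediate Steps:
$\left(-193 - 302\right) \left(\left(-2\right)^{2} + 174\right) = - 495 \left(4 + 174\right) = \left(-495\right) 178 = -88110$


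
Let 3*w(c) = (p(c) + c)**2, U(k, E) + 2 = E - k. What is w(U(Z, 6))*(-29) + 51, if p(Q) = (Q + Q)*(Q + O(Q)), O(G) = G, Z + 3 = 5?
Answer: -3081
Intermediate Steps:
Z = 2 (Z = -3 + 5 = 2)
p(Q) = 4*Q**2 (p(Q) = (Q + Q)*(Q + Q) = (2*Q)*(2*Q) = 4*Q**2)
U(k, E) = -2 + E - k (U(k, E) = -2 + (E - k) = -2 + E - k)
w(c) = (c + 4*c**2)**2/3 (w(c) = (4*c**2 + c)**2/3 = (c + 4*c**2)**2/3)
w(U(Z, 6))*(-29) + 51 = ((-2 + 6 - 1*2)**2*(1 + 4*(-2 + 6 - 1*2))**2/3)*(-29) + 51 = ((-2 + 6 - 2)**2*(1 + 4*(-2 + 6 - 2))**2/3)*(-29) + 51 = ((1/3)*2**2*(1 + 4*2)**2)*(-29) + 51 = ((1/3)*4*(1 + 8)**2)*(-29) + 51 = ((1/3)*4*9**2)*(-29) + 51 = ((1/3)*4*81)*(-29) + 51 = 108*(-29) + 51 = -3132 + 51 = -3081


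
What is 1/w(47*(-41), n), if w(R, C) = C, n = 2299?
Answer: 1/2299 ≈ 0.00043497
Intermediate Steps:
1/w(47*(-41), n) = 1/2299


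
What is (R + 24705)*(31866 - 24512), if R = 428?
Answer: 184828082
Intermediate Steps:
(R + 24705)*(31866 - 24512) = (428 + 24705)*(31866 - 24512) = 25133*7354 = 184828082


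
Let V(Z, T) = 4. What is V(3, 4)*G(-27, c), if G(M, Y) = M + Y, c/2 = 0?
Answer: -108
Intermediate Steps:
c = 0 (c = 2*0 = 0)
V(3, 4)*G(-27, c) = 4*(-27 + 0) = 4*(-27) = -108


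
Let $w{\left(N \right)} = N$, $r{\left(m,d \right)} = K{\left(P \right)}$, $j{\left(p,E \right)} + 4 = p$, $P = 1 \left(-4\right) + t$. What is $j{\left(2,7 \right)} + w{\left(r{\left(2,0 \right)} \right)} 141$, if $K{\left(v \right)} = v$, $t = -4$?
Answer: $-1130$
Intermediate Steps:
$P = -8$ ($P = 1 \left(-4\right) - 4 = -4 - 4 = -8$)
$j{\left(p,E \right)} = -4 + p$
$r{\left(m,d \right)} = -8$
$j{\left(2,7 \right)} + w{\left(r{\left(2,0 \right)} \right)} 141 = \left(-4 + 2\right) - 1128 = -2 - 1128 = -1130$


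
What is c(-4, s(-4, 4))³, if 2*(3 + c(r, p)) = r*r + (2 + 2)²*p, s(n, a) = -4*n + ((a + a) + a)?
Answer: 12008989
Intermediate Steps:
s(n, a) = -4*n + 3*a (s(n, a) = -4*n + (2*a + a) = -4*n + 3*a)
c(r, p) = -3 + r²/2 + 8*p (c(r, p) = -3 + (r*r + (2 + 2)²*p)/2 = -3 + (r² + 4²*p)/2 = -3 + (r² + 16*p)/2 = -3 + (r²/2 + 8*p) = -3 + r²/2 + 8*p)
c(-4, s(-4, 4))³ = (-3 + (½)*(-4)² + 8*(-4*(-4) + 3*4))³ = (-3 + (½)*16 + 8*(16 + 12))³ = (-3 + 8 + 8*28)³ = (-3 + 8 + 224)³ = 229³ = 12008989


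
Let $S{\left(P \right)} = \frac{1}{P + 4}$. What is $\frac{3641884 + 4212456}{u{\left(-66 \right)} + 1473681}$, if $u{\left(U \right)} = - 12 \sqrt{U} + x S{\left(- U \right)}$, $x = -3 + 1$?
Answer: $\frac{3544779866596150}{665094032110489} + \frac{28864699500 i \sqrt{66}}{665094032110489} \approx 5.3297 + 0.00035258 i$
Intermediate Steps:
$S{\left(P \right)} = \frac{1}{4 + P}$
$x = -2$
$u{\left(U \right)} = - 12 \sqrt{U} - \frac{2}{4 - U}$
$\frac{3641884 + 4212456}{u{\left(-66 \right)} + 1473681} = \frac{3641884 + 4212456}{\frac{2 \left(1 + 6 \sqrt{-66} \left(4 - -66\right)\right)}{-4 - 66} + 1473681} = \frac{7854340}{\frac{2 \left(1 + 6 i \sqrt{66} \left(4 + 66\right)\right)}{-70} + 1473681} = \frac{7854340}{2 \left(- \frac{1}{70}\right) \left(1 + 6 i \sqrt{66} \cdot 70\right) + 1473681} = \frac{7854340}{2 \left(- \frac{1}{70}\right) \left(1 + 420 i \sqrt{66}\right) + 1473681} = \frac{7854340}{\left(- \frac{1}{35} - 12 i \sqrt{66}\right) + 1473681} = \frac{7854340}{\frac{51578834}{35} - 12 i \sqrt{66}}$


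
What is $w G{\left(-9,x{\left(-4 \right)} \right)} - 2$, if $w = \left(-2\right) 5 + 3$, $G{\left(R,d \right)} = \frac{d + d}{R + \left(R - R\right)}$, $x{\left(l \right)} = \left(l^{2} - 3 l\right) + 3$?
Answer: $\frac{416}{9} \approx 46.222$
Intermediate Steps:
$x{\left(l \right)} = 3 + l^{2} - 3 l$
$G{\left(R,d \right)} = \frac{2 d}{R}$ ($G{\left(R,d \right)} = \frac{2 d}{R + 0} = \frac{2 d}{R}$)
$w = -7$ ($w = -10 + 3 = -7$)
$w G{\left(-9,x{\left(-4 \right)} \right)} - 2 = - 7 \frac{2 \left(3 + \left(-4\right)^{2} - -12\right)}{-9} - 2 = - 7 \cdot 2 \left(3 + 16 + 12\right) \left(- \frac{1}{9}\right) - 2 = - 7 \cdot 2 \cdot 31 \left(- \frac{1}{9}\right) - 2 = \left(-7\right) \left(- \frac{62}{9}\right) - 2 = \frac{434}{9} - 2 = \frac{416}{9}$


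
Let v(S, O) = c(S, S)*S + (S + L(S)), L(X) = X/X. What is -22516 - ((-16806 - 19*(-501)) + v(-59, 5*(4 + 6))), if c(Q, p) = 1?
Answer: -15112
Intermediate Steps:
L(X) = 1
v(S, O) = 1 + 2*S (v(S, O) = 1*S + (S + 1) = S + (1 + S) = 1 + 2*S)
-22516 - ((-16806 - 19*(-501)) + v(-59, 5*(4 + 6))) = -22516 - ((-16806 - 19*(-501)) + (1 + 2*(-59))) = -22516 - ((-16806 + 9519) + (1 - 118)) = -22516 - (-7287 - 117) = -22516 - 1*(-7404) = -22516 + 7404 = -15112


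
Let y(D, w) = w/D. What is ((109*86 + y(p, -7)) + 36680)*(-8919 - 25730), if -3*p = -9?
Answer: -4786932595/3 ≈ -1.5956e+9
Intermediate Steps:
p = 3 (p = -1/3*(-9) = 3)
((109*86 + y(p, -7)) + 36680)*(-8919 - 25730) = ((109*86 - 7/3) + 36680)*(-8919 - 25730) = ((9374 - 7*1/3) + 36680)*(-34649) = ((9374 - 7/3) + 36680)*(-34649) = (28115/3 + 36680)*(-34649) = (138155/3)*(-34649) = -4786932595/3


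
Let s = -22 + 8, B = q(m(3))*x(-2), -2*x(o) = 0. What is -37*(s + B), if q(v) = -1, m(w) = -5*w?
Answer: 518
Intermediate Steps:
x(o) = 0 (x(o) = -1/2*0 = 0)
B = 0 (B = -1*0 = 0)
s = -14
-37*(s + B) = -37*(-14 + 0) = -37*(-14) = 518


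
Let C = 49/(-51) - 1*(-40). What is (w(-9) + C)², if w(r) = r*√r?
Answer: 2067952/2601 - 35838*I/17 ≈ 795.06 - 2108.1*I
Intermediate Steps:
w(r) = r^(3/2)
C = 1991/51 (C = 49*(-1/51) + 40 = -49/51 + 40 = 1991/51 ≈ 39.039)
(w(-9) + C)² = ((-9)^(3/2) + 1991/51)² = (-27*I + 1991/51)² = (1991/51 - 27*I)²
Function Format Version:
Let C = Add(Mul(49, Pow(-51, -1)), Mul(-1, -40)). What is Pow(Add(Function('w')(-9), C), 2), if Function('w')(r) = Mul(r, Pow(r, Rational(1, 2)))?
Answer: Add(Rational(2067952, 2601), Mul(Rational(-35838, 17), I)) ≈ Add(795.06, Mul(-2108.1, I))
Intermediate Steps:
Function('w')(r) = Pow(r, Rational(3, 2))
C = Rational(1991, 51) (C = Add(Mul(49, Rational(-1, 51)), 40) = Add(Rational(-49, 51), 40) = Rational(1991, 51) ≈ 39.039)
Pow(Add(Function('w')(-9), C), 2) = Pow(Add(Pow(-9, Rational(3, 2)), Rational(1991, 51)), 2) = Pow(Add(Mul(-27, I), Rational(1991, 51)), 2) = Pow(Add(Rational(1991, 51), Mul(-27, I)), 2)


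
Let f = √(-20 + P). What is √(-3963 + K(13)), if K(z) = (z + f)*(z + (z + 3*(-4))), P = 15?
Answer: √(-3781 + 14*I*√5) ≈ 0.2546 + 61.49*I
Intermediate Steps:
f = I*√5 (f = √(-20 + 15) = √(-5) = I*√5 ≈ 2.2361*I)
K(z) = (-12 + 2*z)*(z + I*√5) (K(z) = (z + I*√5)*(z + (z + 3*(-4))) = (z + I*√5)*(z + (z - 12)) = (z + I*√5)*(z + (-12 + z)) = (z + I*√5)*(-12 + 2*z) = (-12 + 2*z)*(z + I*√5))
√(-3963 + K(13)) = √(-3963 + (-12*13 + 2*13² - 12*I*√5 + 2*I*13*√5)) = √(-3963 + (-156 + 2*169 - 12*I*√5 + 26*I*√5)) = √(-3963 + (-156 + 338 - 12*I*√5 + 26*I*√5)) = √(-3963 + (182 + 14*I*√5)) = √(-3781 + 14*I*√5)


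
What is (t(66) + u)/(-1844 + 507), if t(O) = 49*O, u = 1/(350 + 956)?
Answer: -4223605/1746122 ≈ -2.4188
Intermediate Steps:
u = 1/1306 ≈ 0.00076570
(t(66) + u)/(-1844 + 507) = (49*66 + 1/1306)/(-1844 + 507) = (3234 + 1/1306)/(-1337) = (4223605/1306)*(-1/1337) = -4223605/1746122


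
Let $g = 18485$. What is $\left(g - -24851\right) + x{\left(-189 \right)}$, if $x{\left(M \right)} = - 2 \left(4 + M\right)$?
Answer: $43706$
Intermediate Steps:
$x{\left(M \right)} = -8 - 2 M$
$\left(g - -24851\right) + x{\left(-189 \right)} = \left(18485 - -24851\right) - -370 = \left(18485 + 24851\right) + \left(-8 + 378\right) = 43336 + 370 = 43706$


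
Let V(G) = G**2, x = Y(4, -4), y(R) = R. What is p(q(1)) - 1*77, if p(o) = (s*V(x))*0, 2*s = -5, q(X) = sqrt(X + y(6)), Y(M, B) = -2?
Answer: -77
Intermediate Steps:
x = -2
q(X) = sqrt(6 + X) (q(X) = sqrt(X + 6) = sqrt(6 + X))
s = -5/2 (s = (1/2)*(-5) = -5/2 ≈ -2.5000)
p(o) = 0 (p(o) = -5/2*(-2)**2*0 = -5/2*4*0 = -10*0 = 0)
p(q(1)) - 1*77 = 0 - 1*77 = 0 - 77 = -77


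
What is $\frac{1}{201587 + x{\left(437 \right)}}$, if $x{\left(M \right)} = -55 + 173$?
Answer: $\frac{1}{201705} \approx 4.9577 \cdot 10^{-6}$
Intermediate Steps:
$x{\left(M \right)} = 118$
$\frac{1}{201587 + x{\left(437 \right)}} = \frac{1}{201587 + 118} = \frac{1}{201705}$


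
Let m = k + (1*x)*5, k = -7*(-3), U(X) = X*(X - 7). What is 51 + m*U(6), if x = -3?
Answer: 15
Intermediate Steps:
U(X) = X*(-7 + X)
k = 21
m = 6 (m = 21 + (1*(-3))*5 = 21 - 3*5 = 21 - 15 = 6)
51 + m*U(6) = 51 + 6*(6*(-7 + 6)) = 51 + 6*(6*(-1)) = 51 + 6*(-6) = 51 - 36 = 15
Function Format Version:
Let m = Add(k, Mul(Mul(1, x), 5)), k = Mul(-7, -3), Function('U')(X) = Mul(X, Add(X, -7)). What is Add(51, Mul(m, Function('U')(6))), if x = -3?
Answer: 15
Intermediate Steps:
Function('U')(X) = Mul(X, Add(-7, X))
k = 21
m = 6 (m = Add(21, Mul(Mul(1, -3), 5)) = Add(21, Mul(-3, 5)) = Add(21, -15) = 6)
Add(51, Mul(m, Function('U')(6))) = Add(51, Mul(6, Mul(6, Add(-7, 6)))) = Add(51, Mul(6, Mul(6, -1))) = Add(51, Mul(6, -6)) = Add(51, -36) = 15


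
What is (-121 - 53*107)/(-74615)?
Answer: 5792/74615 ≈ 0.077625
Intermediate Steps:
(-121 - 53*107)/(-74615) = (-121 - 5671)*(-1/74615) = -5792*(-1/74615) = 5792/74615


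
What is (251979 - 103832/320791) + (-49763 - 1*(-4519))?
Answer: 66318623553/320791 ≈ 2.0673e+5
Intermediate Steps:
(251979 - 103832/320791) + (-49763 - 1*(-4519)) = (251979 - 103832*1/320791) + (-49763 + 4519) = (251979 - 103832/320791) - 45244 = 80832491557/320791 - 45244 = 66318623553/320791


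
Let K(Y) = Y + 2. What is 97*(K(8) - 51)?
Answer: -3977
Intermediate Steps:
K(Y) = 2 + Y
97*(K(8) - 51) = 97*((2 + 8) - 51) = 97*(10 - 51) = 97*(-41) = -3977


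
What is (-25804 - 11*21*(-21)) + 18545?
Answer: -2408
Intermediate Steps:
(-25804 - 11*21*(-21)) + 18545 = (-25804 - 231*(-21)) + 18545 = (-25804 + 4851) + 18545 = -20953 + 18545 = -2408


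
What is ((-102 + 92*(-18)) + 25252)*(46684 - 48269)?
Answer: -37237990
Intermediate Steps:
((-102 + 92*(-18)) + 25252)*(46684 - 48269) = ((-102 - 1656) + 25252)*(-1585) = (-1758 + 25252)*(-1585) = 23494*(-1585) = -37237990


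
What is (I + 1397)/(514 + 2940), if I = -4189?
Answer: -1396/1727 ≈ -0.80834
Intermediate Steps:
(I + 1397)/(514 + 2940) = (-4189 + 1397)/(514 + 2940) = -2792/3454 = -2792*1/3454 = -1396/1727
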